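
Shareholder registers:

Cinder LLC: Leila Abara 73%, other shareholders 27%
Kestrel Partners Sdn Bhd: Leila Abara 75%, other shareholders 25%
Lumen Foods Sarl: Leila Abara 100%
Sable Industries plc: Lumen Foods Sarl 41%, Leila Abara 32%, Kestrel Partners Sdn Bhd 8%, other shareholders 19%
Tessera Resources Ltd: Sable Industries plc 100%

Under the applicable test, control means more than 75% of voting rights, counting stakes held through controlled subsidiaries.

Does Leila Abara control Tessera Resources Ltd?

No

Leila holds 100% of Lumen, so Leila controls Lumen.
Neither Leila nor any entity Leila controls holds any voting interest in Tessera.
So Leila does not control Tessera.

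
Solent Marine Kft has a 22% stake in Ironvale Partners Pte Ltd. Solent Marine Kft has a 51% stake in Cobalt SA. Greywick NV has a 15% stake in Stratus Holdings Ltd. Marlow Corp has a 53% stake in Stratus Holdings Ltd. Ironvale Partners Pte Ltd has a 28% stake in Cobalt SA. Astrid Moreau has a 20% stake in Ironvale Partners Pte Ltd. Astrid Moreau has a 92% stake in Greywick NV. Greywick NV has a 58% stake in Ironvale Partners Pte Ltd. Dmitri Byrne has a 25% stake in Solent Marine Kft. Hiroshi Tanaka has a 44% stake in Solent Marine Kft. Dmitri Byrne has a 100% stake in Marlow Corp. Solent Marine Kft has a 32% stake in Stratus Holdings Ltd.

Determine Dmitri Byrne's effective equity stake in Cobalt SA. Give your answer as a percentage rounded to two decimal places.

14.29%

Dmitri reaches Cobalt along 2 paths.
Via Solent: 25% × 51% = 12.75%.
Via Solent → Ironvale: 25% × 22% × 28% = 1.54%.
Total: 12.75% + 1.54% = 14.29%.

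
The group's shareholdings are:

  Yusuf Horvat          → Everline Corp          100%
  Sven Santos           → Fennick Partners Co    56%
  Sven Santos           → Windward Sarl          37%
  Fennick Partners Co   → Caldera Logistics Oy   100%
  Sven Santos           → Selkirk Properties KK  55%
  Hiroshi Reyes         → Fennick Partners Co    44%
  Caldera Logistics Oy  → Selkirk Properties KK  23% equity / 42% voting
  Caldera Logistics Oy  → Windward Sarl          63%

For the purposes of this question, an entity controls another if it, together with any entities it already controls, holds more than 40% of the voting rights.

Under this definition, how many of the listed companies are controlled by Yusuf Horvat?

Yusuf holds 100% of Everline, so Yusuf controls Everline.
No other company's threshold is met.
Yusuf controls 1 company.

1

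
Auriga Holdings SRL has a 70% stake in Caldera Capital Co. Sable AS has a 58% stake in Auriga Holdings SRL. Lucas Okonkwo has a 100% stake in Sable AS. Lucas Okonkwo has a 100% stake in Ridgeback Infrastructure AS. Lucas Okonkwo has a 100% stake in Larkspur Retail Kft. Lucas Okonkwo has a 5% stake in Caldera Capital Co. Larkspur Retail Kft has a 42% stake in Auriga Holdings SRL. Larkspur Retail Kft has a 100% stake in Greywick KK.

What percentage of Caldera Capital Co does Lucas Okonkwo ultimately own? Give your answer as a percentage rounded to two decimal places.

75.00%

Lucas reaches Caldera along 3 paths.
Via Sable → Auriga: 100% × 58% × 70% = 40.6%.
Via Larkspur → Auriga: 100% × 42% × 70% = 29.4%.
Direct stake: 5% = 5%.
Total: 40.6% + 29.4% + 5% = 75%.
Rounded: 75.00%.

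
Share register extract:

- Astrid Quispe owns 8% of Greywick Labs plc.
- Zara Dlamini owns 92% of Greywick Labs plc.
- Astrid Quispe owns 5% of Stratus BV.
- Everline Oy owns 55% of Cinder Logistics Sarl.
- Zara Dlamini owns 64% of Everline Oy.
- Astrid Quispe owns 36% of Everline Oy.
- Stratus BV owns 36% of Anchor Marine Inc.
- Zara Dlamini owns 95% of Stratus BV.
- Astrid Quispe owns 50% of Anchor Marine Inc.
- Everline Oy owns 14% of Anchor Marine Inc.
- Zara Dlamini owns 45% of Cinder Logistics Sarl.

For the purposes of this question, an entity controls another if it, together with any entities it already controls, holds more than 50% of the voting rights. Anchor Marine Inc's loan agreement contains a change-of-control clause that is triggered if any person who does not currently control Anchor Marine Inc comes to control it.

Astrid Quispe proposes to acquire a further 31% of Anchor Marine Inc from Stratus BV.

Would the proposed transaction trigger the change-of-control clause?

Yes

The purchase adds only to Astrid's holdings (Stratus's stake shrinks), so Astrid is the only person who could newly come to control Anchor.
Astrid's largest direct stake is 50% in Anchor, which does not meet the threshold, so Astrid controls no company.
In Anchor, Astrid's side holds only 50%, not > 50%.
So before the transaction, Astrid does not control Anchor.
After the purchase, Astrid's direct stake in Anchor rises to 50% + 31% = 81%, and Stratus's stake falls to 5%.
Astrid holds 81% of Anchor, so Astrid controls Anchor.
Astrid did not control Anchor before and does after, so the clause is triggered.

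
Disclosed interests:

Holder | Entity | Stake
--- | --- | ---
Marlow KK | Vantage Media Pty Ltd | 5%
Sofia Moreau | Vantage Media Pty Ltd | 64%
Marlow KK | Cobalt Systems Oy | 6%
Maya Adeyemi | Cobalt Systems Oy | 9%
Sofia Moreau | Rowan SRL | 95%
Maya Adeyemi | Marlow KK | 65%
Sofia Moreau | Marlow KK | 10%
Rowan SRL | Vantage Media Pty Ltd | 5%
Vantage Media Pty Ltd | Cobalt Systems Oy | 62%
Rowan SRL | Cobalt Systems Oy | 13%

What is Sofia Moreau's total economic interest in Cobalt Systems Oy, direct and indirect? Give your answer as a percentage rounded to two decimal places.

Sofia reaches Cobalt along 5 paths.
Via Marlow: 10% × 6% = 0.6%.
Via Marlow → Vantage: 10% × 5% × 62% = 0.31%.
Via Vantage: 64% × 62% = 39.68%.
Via Rowan → Vantage: 95% × 5% × 62% = 2.945%.
Via Rowan: 95% × 13% = 12.35%.
Total: 0.6% + 0.31% + 39.68% + 2.945% + 12.35% = 55.885%.
Rounded: 55.89%.

55.89%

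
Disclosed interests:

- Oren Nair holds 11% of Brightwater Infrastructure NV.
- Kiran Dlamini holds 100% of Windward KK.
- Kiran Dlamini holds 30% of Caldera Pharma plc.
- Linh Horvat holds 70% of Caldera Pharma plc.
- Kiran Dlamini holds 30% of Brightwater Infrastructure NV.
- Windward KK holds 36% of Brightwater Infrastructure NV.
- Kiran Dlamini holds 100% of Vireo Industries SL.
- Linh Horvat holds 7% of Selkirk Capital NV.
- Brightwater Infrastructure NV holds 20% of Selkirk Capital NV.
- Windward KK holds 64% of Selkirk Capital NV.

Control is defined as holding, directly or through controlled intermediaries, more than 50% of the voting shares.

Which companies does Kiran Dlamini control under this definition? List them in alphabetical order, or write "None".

Kiran holds 100% of Windward, so Kiran controls Windward.
Kiran holds 100% of Vireo, so Kiran controls Vireo.
Kiran and Windward together hold 30% + 36% = 66% of Brightwater, so Kiran controls Brightwater.
Windward and Brightwater together hold 64% + 20% = 84% of Selkirk, so Kiran controls Selkirk.
No other company's threshold is met.

Brightwater Infrastructure NV, Selkirk Capital NV, Vireo Industries SL, Windward KK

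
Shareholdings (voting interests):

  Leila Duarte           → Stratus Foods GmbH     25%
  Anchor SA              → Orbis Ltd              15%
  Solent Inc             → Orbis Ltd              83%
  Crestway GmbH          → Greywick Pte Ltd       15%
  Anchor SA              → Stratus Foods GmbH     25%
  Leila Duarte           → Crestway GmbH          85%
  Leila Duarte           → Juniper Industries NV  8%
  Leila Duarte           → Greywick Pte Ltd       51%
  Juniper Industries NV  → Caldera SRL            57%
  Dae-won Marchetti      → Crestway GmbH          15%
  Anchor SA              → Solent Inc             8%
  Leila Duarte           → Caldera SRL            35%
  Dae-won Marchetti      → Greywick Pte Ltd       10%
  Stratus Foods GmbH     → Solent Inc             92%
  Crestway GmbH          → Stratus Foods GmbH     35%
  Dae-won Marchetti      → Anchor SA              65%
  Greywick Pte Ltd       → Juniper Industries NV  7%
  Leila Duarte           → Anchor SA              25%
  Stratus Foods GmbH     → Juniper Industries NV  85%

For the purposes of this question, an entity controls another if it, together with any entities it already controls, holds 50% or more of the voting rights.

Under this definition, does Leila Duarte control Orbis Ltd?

Yes

Leila holds 85% of Crestway, so Leila controls Crestway.
Leila and Crestway together hold 25% + 35% = 60% of Stratus, so Leila controls Stratus.
Stratus holds 92% of Solent, so Leila controls Solent.
Solent holds 83% of Orbis, so Leila controls Orbis.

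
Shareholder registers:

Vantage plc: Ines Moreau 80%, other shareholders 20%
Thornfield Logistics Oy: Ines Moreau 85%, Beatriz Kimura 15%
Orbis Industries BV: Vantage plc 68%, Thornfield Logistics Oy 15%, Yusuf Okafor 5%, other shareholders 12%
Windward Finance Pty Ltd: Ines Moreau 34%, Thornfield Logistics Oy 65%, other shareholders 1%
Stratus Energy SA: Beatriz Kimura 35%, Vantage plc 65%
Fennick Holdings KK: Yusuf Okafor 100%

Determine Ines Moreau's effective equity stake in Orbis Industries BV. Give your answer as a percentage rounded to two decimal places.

Ines reaches Orbis along 2 paths.
Via Vantage: 80% × 68% = 54.4%.
Via Thornfield: 85% × 15% = 12.75%.
Total: 54.4% + 12.75% = 67.15%.

67.15%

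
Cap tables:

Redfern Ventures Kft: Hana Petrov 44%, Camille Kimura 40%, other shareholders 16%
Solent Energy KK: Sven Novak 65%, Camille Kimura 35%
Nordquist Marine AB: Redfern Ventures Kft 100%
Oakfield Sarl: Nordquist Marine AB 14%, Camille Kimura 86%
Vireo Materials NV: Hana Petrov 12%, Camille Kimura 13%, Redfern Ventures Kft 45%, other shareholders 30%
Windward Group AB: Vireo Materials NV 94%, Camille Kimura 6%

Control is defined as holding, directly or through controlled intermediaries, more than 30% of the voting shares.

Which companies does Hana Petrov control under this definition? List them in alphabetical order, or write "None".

Nordquist Marine AB, Redfern Ventures Kft, Vireo Materials NV, Windward Group AB

Hana holds 44% of Redfern, so Hana controls Redfern.
Redfern holds 100% of Nordquist, so Hana controls Nordquist.
Hana and Redfern together hold 12% + 45% = 57% of Vireo, so Hana controls Vireo.
Vireo holds 94% of Windward, so Hana controls Windward.
No other company's threshold is met.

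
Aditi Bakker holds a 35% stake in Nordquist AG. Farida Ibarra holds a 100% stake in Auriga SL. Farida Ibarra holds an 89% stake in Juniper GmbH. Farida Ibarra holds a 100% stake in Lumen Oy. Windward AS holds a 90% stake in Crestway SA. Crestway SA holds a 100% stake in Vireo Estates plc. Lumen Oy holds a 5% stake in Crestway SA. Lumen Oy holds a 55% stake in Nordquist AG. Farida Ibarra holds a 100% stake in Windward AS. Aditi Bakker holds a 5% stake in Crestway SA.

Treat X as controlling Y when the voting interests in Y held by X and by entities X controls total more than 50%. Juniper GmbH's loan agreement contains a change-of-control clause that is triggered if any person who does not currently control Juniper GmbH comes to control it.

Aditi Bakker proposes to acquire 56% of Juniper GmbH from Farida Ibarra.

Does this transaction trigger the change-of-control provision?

The purchase adds only to Aditi's holdings (Farida's stake shrinks), so Aditi is the only person who could newly come to control Juniper.
Aditi's largest direct stake is 35% in Nordquist, which does not meet the threshold, so Aditi controls no company.
Neither Aditi nor any entity Aditi controls holds any voting interest in Juniper.
So before the transaction, Aditi does not control Juniper.
After the purchase, Aditi holds 56% of Juniper directly, and Farida's stake falls to 33%.
Aditi holds 56% of Juniper, so Aditi controls Juniper.
Aditi did not control Juniper before and does after, so the clause is triggered.

Yes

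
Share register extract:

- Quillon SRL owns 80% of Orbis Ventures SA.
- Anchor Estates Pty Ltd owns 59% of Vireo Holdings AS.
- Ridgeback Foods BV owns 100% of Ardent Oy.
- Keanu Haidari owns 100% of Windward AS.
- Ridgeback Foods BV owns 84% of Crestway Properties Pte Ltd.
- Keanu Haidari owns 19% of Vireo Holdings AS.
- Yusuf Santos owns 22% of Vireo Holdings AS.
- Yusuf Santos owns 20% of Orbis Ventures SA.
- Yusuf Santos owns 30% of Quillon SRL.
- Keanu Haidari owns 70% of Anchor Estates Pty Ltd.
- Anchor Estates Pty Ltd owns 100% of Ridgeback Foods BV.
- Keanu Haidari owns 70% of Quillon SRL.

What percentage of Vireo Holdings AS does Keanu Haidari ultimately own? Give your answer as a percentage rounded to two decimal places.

60.30%

Keanu reaches Vireo along 2 paths.
Direct stake: 19% = 19%.
Via Anchor: 70% × 59% = 41.3%.
Total: 19% + 41.3% = 60.3%.
Rounded: 60.30%.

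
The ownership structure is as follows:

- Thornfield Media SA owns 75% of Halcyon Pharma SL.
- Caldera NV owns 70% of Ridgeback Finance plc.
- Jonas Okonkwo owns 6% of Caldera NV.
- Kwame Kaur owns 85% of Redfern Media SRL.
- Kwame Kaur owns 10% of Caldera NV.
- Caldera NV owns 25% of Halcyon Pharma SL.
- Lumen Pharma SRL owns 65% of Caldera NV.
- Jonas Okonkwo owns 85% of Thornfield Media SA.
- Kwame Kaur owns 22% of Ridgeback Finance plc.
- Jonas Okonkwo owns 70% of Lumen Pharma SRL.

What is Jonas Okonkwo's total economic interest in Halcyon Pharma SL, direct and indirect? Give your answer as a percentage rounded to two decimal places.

76.63%

Jonas reaches Halcyon along 3 paths.
Via Thornfield: 85% × 75% = 63.75%.
Via Caldera: 6% × 25% = 1.5%.
Via Lumen → Caldera: 70% × 65% × 25% = 11.375%.
Total: 63.75% + 1.5% + 11.375% = 76.625%.
Rounded: 76.63%.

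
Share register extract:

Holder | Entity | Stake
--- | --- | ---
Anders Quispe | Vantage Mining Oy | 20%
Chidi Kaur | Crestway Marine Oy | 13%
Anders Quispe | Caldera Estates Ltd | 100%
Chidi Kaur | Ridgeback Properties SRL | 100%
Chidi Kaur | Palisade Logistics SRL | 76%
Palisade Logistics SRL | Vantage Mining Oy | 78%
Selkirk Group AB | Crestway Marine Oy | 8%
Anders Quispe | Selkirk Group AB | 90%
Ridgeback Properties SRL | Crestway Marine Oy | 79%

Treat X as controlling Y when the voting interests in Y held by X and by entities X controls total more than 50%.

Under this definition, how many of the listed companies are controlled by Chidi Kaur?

4

Chidi holds 76% of Palisade, so Chidi controls Palisade.
Chidi holds 100% of Ridgeback, so Chidi controls Ridgeback.
Palisade holds 78% of Vantage, so Chidi controls Vantage.
Ridgeback and Chidi together hold 79% + 13% = 92% of Crestway, so Chidi controls Crestway.
No other company's threshold is met.
Chidi controls 4 companies.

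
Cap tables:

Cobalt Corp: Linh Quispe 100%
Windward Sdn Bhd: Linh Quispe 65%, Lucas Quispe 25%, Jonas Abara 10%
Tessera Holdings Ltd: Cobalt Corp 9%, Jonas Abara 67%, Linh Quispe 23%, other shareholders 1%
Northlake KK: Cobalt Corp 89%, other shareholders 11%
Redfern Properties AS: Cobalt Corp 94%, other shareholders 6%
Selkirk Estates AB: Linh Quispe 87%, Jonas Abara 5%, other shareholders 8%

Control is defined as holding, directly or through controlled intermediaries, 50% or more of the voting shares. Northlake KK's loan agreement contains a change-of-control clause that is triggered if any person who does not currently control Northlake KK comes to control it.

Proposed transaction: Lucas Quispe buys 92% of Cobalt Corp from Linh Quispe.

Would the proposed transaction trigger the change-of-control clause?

Yes

The purchase adds only to Lucas's holdings (Linh's stake shrinks), so Lucas is the only person who could newly come to control Northlake.
Lucas's largest direct stake is 25% in Windward, which does not meet the threshold, so Lucas controls no company.
Neither Lucas nor any entity Lucas controls holds any voting interest in Northlake.
So before the transaction, Lucas does not control Northlake.
After the purchase, Lucas holds 92% of Cobalt directly, and Linh's stake falls to 8%.
Lucas holds 92% of Cobalt, so Lucas controls Cobalt.
Cobalt holds 89% of Northlake, so Lucas controls Northlake.
Lucas did not control Northlake before and does after, so the clause is triggered.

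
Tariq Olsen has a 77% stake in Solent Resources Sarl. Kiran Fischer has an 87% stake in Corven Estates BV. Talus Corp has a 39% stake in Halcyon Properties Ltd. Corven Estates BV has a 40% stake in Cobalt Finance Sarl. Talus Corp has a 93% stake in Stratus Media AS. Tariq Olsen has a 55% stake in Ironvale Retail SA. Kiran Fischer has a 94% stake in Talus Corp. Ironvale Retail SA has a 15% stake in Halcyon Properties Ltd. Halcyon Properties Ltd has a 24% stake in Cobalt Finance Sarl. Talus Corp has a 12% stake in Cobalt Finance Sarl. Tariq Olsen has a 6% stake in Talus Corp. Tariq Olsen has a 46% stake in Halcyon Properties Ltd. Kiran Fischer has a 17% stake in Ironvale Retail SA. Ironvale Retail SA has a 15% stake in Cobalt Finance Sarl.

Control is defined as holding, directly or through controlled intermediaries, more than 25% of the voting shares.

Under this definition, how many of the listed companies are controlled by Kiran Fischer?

5

Kiran holds 94% of Talus, so Kiran controls Talus.
Talus holds 39% of Halcyon, so Kiran controls Halcyon.
Talus holds 93% of Stratus, so Kiran controls Stratus.
Kiran holds 87% of Corven, so Kiran controls Corven.
Halcyon and Corven and Talus together hold 24% + 40% + 12% = 76% of Cobalt, so Kiran controls Cobalt.
No other company's threshold is met.
Kiran controls 5 companies.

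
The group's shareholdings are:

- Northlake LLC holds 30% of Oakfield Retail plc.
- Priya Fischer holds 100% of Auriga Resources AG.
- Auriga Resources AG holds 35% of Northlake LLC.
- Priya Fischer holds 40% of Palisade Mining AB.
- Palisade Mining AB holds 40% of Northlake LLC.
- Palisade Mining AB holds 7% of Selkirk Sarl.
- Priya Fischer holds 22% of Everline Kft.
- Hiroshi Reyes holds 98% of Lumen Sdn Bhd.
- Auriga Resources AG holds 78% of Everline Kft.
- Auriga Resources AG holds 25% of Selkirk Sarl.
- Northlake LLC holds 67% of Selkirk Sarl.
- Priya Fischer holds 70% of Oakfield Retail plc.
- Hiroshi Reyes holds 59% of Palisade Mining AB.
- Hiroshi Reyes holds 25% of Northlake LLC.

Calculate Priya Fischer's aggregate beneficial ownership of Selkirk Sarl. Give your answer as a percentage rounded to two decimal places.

61.97%

Priya reaches Selkirk along 4 paths.
Via Palisade: 40% × 7% = 2.8%.
Via Auriga: 100% × 25% = 25%.
Via Auriga → Northlake: 100% × 35% × 67% = 23.45%.
Via Palisade → Northlake: 40% × 40% × 67% = 10.72%.
Total: 2.8% + 25% + 23.45% + 10.72% = 61.97%.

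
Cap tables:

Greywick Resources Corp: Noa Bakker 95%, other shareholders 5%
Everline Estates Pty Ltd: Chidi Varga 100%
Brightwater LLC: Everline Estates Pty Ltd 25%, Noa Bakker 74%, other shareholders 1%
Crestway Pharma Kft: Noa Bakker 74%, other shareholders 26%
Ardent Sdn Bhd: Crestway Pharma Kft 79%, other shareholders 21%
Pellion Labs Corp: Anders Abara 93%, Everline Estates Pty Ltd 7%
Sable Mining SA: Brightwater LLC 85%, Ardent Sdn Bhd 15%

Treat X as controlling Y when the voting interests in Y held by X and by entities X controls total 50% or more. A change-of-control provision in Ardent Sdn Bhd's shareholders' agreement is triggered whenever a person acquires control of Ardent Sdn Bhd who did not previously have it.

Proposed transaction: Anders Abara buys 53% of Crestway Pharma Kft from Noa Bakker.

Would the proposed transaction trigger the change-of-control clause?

Yes

The purchase adds only to Anders's holdings (Noa's stake shrinks), so Anders is the only person who could newly come to control Ardent.
Anders holds 93% of Pellion, so Anders controls Pellion.
Neither Anders nor any entity Anders controls holds any voting interest in Ardent.
So before the transaction, Anders does not control Ardent.
After the purchase, Anders holds 53% of Crestway directly, and Noa's stake falls to 21%.
Anders holds 53% of Crestway, so Anders controls Crestway.
Crestway holds 79% of Ardent, so Anders controls Ardent.
Anders did not control Ardent before and does after, so the clause is triggered.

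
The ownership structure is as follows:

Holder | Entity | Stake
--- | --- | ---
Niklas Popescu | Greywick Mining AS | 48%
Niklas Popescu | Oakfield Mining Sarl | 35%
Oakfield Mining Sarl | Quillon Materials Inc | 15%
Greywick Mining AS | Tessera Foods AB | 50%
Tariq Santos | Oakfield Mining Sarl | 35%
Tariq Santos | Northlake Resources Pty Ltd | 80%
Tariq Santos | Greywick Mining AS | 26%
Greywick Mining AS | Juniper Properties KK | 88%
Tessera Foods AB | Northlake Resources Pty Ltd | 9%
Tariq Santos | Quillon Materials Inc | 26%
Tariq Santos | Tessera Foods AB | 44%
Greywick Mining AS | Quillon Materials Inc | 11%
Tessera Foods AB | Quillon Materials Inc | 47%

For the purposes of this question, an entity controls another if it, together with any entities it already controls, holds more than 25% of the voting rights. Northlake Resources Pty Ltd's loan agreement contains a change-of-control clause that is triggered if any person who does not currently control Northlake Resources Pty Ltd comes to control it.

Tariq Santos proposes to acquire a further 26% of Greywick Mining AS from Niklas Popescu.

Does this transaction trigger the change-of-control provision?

No

The purchase adds only to Tariq's holdings (Niklas's stake shrinks), so Tariq is the only person who could newly come to control Northlake.
Tariq holds 26% of Greywick, so Tariq controls Greywick.
Tariq and Greywick together hold 44% + 50% = 94% of Tessera, so Tariq controls Tessera.
Tariq and Tessera together hold 80% + 9% = 89% of Northlake, so Tariq controls Northlake.
So Tariq already controls Northlake before the transaction.
After the purchase, Tariq's direct stake in Greywick rises to 26% + 26% = 52%, and Niklas's stake falls to 22%.
Tariq controlled Northlake already, so this is not a new person acquiring control; every other person's position is unchanged or reduced.
No new person acquires control, so the clause is not triggered.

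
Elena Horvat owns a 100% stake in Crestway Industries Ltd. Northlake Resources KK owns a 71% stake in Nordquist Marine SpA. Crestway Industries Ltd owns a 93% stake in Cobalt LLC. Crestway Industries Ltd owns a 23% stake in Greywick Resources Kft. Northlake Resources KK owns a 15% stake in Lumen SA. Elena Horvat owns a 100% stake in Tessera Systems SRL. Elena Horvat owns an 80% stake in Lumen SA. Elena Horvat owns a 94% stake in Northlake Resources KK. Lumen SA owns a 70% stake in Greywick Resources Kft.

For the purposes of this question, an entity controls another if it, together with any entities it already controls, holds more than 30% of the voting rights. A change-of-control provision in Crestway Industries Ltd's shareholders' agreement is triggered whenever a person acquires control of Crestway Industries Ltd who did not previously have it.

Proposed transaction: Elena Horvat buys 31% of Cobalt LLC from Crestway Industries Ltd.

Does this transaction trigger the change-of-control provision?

The purchase adds only to Elena's holdings (Crestway's stake shrinks), so Elena is the only person who could newly come to control Crestway.
Elena holds 100% of Crestway, so Elena controls Crestway.
So Elena already controls Crestway before the transaction.
After the purchase, Elena holds 31% of Cobalt directly, and Crestway's stake falls to 62%.
Elena controlled Crestway already, so this is not a new person acquiring control; every other person's position is unchanged or reduced.
No new person acquires control, so the clause is not triggered.

No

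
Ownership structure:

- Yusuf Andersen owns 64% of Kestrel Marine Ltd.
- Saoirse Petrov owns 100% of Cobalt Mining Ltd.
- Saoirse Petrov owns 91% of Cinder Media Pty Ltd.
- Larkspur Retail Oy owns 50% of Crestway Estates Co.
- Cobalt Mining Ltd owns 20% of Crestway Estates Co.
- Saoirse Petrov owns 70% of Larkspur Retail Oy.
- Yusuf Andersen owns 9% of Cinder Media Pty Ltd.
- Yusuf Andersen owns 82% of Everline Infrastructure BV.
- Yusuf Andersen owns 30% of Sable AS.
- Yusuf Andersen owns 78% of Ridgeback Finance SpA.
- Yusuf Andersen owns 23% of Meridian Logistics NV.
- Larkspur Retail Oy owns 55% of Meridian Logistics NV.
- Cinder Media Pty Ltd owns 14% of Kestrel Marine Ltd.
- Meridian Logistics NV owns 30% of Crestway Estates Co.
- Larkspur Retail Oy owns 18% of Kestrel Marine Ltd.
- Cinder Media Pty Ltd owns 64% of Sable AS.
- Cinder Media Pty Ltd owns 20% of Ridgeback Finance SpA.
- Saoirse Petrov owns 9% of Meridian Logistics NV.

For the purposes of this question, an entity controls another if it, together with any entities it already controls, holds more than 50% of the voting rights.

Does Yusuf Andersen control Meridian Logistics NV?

Yusuf holds 64% of Kestrel, so Yusuf controls Kestrel.
Yusuf holds 78% of Ridgeback, so Yusuf controls Ridgeback.
Yusuf holds 82% of Everline, so Yusuf controls Everline.
In Meridian, Yusuf's side holds only 23%, not > 50%.
So Yusuf does not control Meridian.

No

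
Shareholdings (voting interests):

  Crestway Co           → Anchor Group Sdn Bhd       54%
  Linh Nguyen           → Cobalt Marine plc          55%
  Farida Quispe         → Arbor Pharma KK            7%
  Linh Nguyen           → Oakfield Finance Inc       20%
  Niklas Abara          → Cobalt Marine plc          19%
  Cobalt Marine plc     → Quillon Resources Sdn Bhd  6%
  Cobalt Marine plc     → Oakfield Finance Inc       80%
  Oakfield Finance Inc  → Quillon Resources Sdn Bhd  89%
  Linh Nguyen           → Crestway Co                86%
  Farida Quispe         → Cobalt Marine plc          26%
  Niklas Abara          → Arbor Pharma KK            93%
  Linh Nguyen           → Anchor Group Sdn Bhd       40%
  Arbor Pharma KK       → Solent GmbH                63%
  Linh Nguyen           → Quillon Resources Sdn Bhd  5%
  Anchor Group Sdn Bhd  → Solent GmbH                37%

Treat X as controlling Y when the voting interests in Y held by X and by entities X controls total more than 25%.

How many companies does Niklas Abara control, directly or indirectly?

2

Niklas holds 93% of Arbor, so Niklas controls Arbor.
Arbor holds 63% of Solent, so Niklas controls Solent.
No other company's threshold is met.
Niklas controls 2 companies.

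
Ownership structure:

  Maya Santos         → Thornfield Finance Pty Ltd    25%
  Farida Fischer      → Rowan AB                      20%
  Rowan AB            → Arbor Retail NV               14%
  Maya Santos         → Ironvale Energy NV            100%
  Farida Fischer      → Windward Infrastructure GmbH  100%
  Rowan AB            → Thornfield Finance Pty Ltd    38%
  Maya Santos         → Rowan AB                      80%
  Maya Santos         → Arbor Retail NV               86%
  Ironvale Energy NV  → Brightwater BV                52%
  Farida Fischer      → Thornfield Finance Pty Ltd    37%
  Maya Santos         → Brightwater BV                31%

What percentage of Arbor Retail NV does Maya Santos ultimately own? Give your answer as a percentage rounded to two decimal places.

Maya reaches Arbor along 2 paths.
Direct stake: 86% = 86%.
Via Rowan: 80% × 14% = 11.2%.
Total: 86% + 11.2% = 97.2%.
Rounded: 97.20%.

97.20%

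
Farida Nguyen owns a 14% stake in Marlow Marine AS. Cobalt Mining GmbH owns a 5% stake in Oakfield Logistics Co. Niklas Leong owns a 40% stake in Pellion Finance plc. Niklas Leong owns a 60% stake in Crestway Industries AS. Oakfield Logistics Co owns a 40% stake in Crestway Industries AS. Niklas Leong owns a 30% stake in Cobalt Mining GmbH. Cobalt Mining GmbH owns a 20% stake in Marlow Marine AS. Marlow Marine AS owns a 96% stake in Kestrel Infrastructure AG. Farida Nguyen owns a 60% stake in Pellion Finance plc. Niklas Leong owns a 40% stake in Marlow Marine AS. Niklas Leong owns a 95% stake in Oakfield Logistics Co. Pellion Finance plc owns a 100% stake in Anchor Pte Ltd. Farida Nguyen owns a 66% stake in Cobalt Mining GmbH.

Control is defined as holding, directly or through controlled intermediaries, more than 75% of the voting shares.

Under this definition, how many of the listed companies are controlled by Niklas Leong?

Niklas holds 95% of Oakfield, so Niklas controls Oakfield.
Niklas and Oakfield together hold 60% + 40% = 100% of Crestway, so Niklas controls Crestway.
No other company's threshold is met.
Niklas controls 2 companies.

2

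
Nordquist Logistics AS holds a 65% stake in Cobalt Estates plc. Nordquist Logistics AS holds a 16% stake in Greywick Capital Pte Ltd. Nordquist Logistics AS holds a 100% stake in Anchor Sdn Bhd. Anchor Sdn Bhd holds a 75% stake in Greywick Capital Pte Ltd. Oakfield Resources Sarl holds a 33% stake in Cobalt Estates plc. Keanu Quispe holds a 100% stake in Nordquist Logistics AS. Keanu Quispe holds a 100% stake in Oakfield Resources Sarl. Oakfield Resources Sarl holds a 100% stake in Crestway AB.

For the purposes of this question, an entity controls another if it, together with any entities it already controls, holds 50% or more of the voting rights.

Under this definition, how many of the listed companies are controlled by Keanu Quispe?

Keanu holds 100% of Nordquist, so Keanu controls Nordquist.
Keanu holds 100% of Oakfield, so Keanu controls Oakfield.
Nordquist holds 100% of Anchor, so Keanu controls Anchor.
Anchor and Nordquist together hold 75% + 16% = 91% of Greywick, so Keanu controls Greywick.
Nordquist and Oakfield together hold 65% + 33% = 98% of Cobalt, so Keanu controls Cobalt.
Oakfield holds 100% of Crestway, so Keanu controls Crestway.
Keanu controls 6 companies.

6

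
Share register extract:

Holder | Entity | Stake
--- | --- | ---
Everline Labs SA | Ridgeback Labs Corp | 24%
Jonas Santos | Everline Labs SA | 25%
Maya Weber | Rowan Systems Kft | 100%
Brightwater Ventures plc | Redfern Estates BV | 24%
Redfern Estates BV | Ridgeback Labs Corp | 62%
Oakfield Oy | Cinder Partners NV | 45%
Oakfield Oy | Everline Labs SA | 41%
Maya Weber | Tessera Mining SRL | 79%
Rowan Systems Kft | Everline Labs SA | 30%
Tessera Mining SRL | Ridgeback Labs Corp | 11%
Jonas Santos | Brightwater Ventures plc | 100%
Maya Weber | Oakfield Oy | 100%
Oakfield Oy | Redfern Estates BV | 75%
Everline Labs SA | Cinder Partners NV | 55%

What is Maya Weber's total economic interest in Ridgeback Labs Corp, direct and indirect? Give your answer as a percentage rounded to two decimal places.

Maya reaches Ridgeback along 4 paths.
Via Oakfield → Redfern: 100% × 75% × 62% = 46.5%.
Via Tessera: 79% × 11% = 8.69%.
Via Oakfield → Everline: 100% × 41% × 24% = 9.84%.
Via Rowan → Everline: 100% × 30% × 24% = 7.2%.
Total: 46.5% + 8.69% + 9.84% + 7.2% = 72.23%.

72.23%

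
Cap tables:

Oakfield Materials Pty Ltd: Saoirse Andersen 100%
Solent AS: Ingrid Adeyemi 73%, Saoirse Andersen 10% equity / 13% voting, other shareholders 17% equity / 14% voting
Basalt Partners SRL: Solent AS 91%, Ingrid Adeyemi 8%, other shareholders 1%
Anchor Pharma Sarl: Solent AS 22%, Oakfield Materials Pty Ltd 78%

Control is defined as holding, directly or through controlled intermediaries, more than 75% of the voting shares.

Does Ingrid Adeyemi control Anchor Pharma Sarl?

Ingrid's largest direct stake is 73% in Solent, which does not meet the threshold, so Ingrid controls no company.
Neither Ingrid nor any entity Ingrid controls holds any voting interest in Anchor.
So Ingrid does not control Anchor.

No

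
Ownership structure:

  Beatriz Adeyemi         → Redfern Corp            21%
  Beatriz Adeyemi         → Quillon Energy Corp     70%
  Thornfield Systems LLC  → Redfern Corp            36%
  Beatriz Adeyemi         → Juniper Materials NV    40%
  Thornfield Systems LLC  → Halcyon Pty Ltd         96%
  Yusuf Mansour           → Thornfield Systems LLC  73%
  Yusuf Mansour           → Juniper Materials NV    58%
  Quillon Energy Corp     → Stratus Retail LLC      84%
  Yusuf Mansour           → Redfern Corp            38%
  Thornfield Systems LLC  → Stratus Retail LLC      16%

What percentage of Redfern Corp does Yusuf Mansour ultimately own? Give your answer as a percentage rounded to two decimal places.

Yusuf reaches Redfern along 2 paths.
Via Thornfield: 73% × 36% = 26.28%.
Direct stake: 38% = 38%.
Total: 26.28% + 38% = 64.28%.

64.28%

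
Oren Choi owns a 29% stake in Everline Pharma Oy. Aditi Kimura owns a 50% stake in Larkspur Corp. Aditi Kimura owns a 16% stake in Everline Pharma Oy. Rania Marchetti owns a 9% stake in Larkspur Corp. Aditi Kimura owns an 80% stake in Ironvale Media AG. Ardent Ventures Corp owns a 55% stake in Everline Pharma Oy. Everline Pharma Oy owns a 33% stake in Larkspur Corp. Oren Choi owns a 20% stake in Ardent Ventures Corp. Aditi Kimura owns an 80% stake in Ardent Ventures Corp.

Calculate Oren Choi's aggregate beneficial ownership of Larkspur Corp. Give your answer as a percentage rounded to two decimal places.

13.20%

Oren reaches Larkspur along 2 paths.
Via Ardent → Everline: 20% × 55% × 33% = 3.63%.
Via Everline: 29% × 33% = 9.57%.
Total: 3.63% + 9.57% = 13.2%.
Rounded: 13.20%.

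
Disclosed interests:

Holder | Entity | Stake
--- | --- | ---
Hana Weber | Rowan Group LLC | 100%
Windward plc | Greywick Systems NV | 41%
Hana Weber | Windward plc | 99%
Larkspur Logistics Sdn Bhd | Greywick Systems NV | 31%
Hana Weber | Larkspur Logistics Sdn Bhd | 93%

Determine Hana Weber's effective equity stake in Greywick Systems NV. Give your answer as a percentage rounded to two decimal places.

69.42%

Hana reaches Greywick along 2 paths.
Via Windward: 99% × 41% = 40.59%.
Via Larkspur: 93% × 31% = 28.83%.
Total: 40.59% + 28.83% = 69.42%.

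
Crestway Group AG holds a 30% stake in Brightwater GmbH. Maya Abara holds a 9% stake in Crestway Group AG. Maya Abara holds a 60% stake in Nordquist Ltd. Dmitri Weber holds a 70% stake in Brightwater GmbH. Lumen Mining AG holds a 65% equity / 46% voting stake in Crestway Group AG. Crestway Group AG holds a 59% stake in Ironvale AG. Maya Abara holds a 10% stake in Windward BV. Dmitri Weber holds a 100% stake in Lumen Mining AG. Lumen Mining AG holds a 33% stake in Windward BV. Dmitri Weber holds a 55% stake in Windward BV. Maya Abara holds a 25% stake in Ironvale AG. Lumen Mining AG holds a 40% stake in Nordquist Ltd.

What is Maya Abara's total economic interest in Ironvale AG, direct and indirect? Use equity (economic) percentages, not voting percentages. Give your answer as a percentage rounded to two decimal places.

30.31%

Maya reaches Ironvale along 2 paths.
Direct stake: 25% = 25%.
Via Crestway: 9% × 59% = 5.31%.
Total: 25% + 5.31% = 30.31%.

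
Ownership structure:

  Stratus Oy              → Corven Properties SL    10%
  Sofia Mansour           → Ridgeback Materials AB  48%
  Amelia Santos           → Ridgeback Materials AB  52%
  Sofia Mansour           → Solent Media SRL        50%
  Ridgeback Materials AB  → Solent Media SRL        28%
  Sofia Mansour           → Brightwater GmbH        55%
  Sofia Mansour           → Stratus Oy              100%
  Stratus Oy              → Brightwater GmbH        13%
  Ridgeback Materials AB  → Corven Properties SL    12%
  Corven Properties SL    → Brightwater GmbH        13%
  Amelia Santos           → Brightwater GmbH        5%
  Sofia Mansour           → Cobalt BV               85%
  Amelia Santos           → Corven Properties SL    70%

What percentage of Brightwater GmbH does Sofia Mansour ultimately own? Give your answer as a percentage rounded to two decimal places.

Sofia reaches Brightwater along 4 paths.
Via Stratus: 100% × 13% = 13%.
Direct stake: 55% = 55%.
Via Ridgeback → Corven: 48% × 12% × 13% = 0.7488%.
Via Stratus → Corven: 100% × 10% × 13% = 1.3%.
Total: 13% + 55% + 0.7488% + 1.3% = 70.0488%.
Rounded: 70.05%.

70.05%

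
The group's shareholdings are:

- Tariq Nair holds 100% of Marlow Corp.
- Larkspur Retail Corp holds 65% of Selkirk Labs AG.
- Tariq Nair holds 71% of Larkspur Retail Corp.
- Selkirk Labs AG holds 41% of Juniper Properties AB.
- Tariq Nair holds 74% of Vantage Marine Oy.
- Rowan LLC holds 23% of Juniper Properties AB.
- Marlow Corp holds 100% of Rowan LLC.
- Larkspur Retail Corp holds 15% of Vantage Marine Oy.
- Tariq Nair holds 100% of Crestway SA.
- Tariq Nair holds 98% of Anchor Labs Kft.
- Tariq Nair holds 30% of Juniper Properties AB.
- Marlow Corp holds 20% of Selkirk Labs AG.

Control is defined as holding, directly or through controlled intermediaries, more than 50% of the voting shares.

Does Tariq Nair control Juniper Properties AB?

Yes

Tariq holds 100% of Marlow, so Tariq controls Marlow.
Marlow holds 100% of Rowan, so Tariq controls Rowan.
Tariq holds 71% of Larkspur, so Tariq controls Larkspur.
Marlow and Larkspur together hold 20% + 65% = 85% of Selkirk, so Tariq controls Selkirk.
Selkirk and Tariq and Rowan together hold 41% + 30% + 23% = 94% of Juniper, so Tariq controls Juniper.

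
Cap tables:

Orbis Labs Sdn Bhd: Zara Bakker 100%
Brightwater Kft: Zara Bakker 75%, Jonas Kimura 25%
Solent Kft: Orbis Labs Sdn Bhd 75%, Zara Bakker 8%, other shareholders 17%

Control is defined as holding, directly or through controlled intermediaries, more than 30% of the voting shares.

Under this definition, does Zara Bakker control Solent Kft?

Zara holds 100% of Orbis, so Zara controls Orbis.
Orbis and Zara together hold 75% + 8% = 83% of Solent, so Zara controls Solent.

Yes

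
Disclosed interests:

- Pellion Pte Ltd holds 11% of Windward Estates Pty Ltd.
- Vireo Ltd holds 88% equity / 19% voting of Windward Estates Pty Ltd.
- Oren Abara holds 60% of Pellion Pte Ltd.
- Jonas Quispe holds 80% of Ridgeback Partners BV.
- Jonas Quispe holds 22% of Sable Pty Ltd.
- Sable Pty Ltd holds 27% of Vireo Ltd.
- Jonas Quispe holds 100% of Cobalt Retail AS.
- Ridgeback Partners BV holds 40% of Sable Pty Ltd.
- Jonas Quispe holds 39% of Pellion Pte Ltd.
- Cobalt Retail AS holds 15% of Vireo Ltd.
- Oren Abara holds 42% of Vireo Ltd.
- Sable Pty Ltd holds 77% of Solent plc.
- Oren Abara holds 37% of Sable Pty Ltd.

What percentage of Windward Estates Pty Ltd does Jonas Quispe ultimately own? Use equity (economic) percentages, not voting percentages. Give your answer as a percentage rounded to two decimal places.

30.32%

Jonas reaches Windward along 4 paths.
Via Ridgeback → Sable → Vireo: 80% × 40% × 27% × 88% = 7.6032%.
Via Sable → Vireo: 22% × 27% × 88% = 5.2272%.
Via Cobalt → Vireo: 100% × 15% × 88% = 13.2%.
Via Pellion: 39% × 11% = 4.29%.
Total: 7.6032% + 5.2272% + 13.2% + 4.29% = 30.3204%.
Rounded: 30.32%.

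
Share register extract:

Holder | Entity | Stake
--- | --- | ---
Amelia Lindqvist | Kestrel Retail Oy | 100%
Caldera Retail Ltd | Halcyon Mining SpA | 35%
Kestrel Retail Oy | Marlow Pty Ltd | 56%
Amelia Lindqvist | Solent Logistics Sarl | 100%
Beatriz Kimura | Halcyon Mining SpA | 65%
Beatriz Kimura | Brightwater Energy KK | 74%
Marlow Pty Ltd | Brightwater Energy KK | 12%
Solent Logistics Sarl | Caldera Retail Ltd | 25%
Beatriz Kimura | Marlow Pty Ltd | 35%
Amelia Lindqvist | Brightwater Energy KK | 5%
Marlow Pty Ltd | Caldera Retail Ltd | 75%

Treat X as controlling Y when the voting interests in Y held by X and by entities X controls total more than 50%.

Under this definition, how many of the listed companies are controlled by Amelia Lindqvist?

Amelia holds 100% of Kestrel, so Amelia controls Kestrel.
Amelia holds 100% of Solent, so Amelia controls Solent.
Kestrel holds 56% of Marlow, so Amelia controls Marlow.
Marlow and Solent together hold 75% + 25% = 100% of Caldera, so Amelia controls Caldera.
No other company's threshold is met.
Amelia controls 4 companies.

4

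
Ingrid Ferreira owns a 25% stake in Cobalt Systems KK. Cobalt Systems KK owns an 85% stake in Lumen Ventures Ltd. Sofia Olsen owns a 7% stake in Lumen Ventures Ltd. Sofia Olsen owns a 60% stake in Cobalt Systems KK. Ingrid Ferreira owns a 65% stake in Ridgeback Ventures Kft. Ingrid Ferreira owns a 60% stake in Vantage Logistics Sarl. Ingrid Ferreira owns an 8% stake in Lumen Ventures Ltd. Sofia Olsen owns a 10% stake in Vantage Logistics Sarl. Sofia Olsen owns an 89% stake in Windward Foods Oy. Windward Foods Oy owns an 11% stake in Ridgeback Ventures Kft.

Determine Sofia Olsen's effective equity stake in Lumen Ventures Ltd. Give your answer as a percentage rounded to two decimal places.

58.00%

Sofia reaches Lumen along 2 paths.
Direct stake: 7% = 7%.
Via Cobalt: 60% × 85% = 51%.
Total: 7% + 51% = 58%.
Rounded: 58.00%.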